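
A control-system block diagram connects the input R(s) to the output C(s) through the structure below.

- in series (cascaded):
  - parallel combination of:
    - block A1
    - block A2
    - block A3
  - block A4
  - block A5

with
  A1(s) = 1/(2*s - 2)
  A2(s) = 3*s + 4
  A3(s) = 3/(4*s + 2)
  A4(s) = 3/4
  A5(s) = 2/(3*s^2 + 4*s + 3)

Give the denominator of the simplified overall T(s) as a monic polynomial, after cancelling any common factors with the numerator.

Step 1: combine A1, A2, A3 in parallel: (12*s^3 + 10*s^2 - 9*s - 10)/(4*s^2 - 2*s - 2)
Step 2: series reduction of (A1+A2+A3), A4, A5: (36*s^3 + 30*s^2 - 27*s - 30)/(24*s^4 + 20*s^3 - 4*s^2 - 28*s - 12)
That last expression is T(s), already simplified. Scaling its denominator by 1/24 (the reciprocal of the leading coefficient) yields the monic denominator.

Hence the answer: s^4 + 5*s^3/6 - s^2/6 - 7*s/6 - 1/2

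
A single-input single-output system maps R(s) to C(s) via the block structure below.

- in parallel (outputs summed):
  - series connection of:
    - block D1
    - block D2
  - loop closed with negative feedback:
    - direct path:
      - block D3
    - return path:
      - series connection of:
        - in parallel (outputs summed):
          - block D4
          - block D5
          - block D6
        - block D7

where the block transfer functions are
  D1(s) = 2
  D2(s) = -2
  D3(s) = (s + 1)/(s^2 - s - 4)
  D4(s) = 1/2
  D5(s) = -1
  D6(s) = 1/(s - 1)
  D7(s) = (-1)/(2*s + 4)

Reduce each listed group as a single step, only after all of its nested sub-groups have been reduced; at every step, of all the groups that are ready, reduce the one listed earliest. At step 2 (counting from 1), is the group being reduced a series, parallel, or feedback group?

1. reduce the series chain D1, D2
2. sum the parallel branches D4, D5, D6
3. cascade (D4+D5+D6), D7
4. close the feedback loop around D3, ((D4+D5+D6)*D7)
5. reduce the parallel group (D1*D2), [D3/(1+D3*((D4+D5+D6)*D7))]
Step 2 collapses a parallel group.

Therefore the answer is parallel.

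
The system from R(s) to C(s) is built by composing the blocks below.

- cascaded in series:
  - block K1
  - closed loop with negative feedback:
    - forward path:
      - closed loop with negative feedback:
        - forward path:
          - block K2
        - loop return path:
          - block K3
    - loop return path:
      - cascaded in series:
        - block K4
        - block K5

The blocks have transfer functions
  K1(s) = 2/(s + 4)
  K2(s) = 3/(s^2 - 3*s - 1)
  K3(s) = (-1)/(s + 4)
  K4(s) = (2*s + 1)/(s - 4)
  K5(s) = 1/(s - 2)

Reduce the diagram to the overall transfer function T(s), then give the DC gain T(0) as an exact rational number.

The answer is -12/11.

Reasoning:
Step 1. reduce the feedback loop with forward K2 and return K3 -> (3*s + 12)/(s^3 + s^2 - 13*s - 7)
Step 2. reduce the series chain K4, K5 -> (2*s + 1)/(s^2 - 6*s + 8)
Step 3. reduce the feedback loop with forward [K2/(1+K2*K3)] and return (K4*K5) -> (3*s^3 - 6*s^2 - 48*s + 96)/(s^5 - 5*s^4 - 11*s^3 + 85*s^2 - 35*s - 44)
Step 4. series reduction of K1, [[K2/(1+K2*K3)]/(1+[K2/(1+K2*K3)]*(K4*K5))] -> (6*s^2 - 36*s + 48)/(s^5 - 5*s^4 - 11*s^3 + 85*s^2 - 35*s - 44)
The step-4 result is T(s). Setting s = 0: T(0) = 48/(-44) = -12/11.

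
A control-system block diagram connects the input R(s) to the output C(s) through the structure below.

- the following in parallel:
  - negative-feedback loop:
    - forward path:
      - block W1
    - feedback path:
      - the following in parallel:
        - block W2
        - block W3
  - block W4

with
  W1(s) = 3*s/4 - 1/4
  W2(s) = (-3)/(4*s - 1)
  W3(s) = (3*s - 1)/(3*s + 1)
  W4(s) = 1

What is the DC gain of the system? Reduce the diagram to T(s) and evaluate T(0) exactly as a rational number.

1. reduce the parallel group W2, W3 = (12*s^2 - 16*s - 2)/(12*s^2 + s - 1)
2. reduce the feedback loop with forward W1 and return (W2+W3) = (36*s^3 - 9*s^2 - 4*s + 1)/(36*s^3 - 12*s^2 + 14*s - 2)
3. combine [W1/(1+W1*(W2+W3))], W4 in parallel = (72*s^3 - 21*s^2 + 10*s - 1)/(36*s^3 - 12*s^2 + 14*s - 2)
That last expression is T(s); at s = 0 only the constant terms survive, so T(0) = -1/(-2) = 1/2.

Therefore the answer is 1/2.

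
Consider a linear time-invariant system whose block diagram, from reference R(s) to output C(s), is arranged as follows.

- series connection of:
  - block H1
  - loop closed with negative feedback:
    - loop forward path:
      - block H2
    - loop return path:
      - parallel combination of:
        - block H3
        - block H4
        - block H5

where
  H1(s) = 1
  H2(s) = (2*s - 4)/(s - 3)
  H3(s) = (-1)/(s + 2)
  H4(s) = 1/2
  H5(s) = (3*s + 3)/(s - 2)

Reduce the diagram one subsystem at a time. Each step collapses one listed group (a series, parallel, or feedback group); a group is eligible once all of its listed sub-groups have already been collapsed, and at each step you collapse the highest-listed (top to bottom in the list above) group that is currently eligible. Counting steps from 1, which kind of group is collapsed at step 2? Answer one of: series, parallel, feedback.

Step 1: sum the parallel branches H3, H4, H5
Step 2: reduce the feedback loop with forward H2 and return (H3+H4+H5)
Step 3: reduce the series chain H1, [H2/(1+H2*(H3+H4+H5))]
At step 2 the group reduced is feedback.

Answer: feedback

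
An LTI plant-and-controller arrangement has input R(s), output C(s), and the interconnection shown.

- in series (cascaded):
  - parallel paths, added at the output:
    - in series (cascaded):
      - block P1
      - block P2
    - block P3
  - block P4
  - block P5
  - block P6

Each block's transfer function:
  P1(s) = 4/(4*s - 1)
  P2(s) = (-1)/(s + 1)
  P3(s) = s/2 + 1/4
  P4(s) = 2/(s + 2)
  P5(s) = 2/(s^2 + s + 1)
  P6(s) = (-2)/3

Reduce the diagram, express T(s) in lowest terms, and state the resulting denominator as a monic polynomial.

Step 1: multiply P1, P2 (series) gives (-4)/(4*s^2 + 3*s - 1)
Step 2: reduce the parallel group (P1*P2), P3 gives (8*s^3 + 10*s^2 + s - 17)/(16*s^2 + 12*s - 4)
Step 3: cascade ((P1*P2)+P3), P4, P5, P6 gives (-16*s^3 - 20*s^2 - 2*s + 34)/(12*s^5 + 45*s^4 + 60*s^3 + 42*s^2 + 9*s - 6)
No further cancellation is possible in the step-3 result, so that is T(s). Its denominator becomes monic after dividing by the leading coefficient 12.

Answer: s^5 + 15*s^4/4 + 5*s^3 + 7*s^2/2 + 3*s/4 - 1/2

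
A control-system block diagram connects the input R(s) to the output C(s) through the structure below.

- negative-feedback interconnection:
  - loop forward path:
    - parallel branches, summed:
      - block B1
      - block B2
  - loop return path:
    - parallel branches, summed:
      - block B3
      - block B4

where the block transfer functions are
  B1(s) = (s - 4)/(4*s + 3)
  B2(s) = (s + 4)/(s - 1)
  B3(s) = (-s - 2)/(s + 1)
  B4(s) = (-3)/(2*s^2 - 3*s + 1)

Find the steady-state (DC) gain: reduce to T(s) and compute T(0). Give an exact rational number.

Answer: -16/83

Working:
1. sum the parallel branches B1, B2, giving (5*s^2 + 14*s + 16)/(4*s^2 - s - 3)
2. reduce the parallel group B3, B4, giving (-2*s^3 - s^2 + 2*s - 5)/(2*s^3 - s^2 - 2*s + 1)
3. apply the feedback formula to (B1+B2), (B3+B4), giving (-10*s^5 - 23*s^4 - 8*s^3 + 39*s^2 + 18*s - 16)/(2*s^5 + 39*s^4 + 49*s^3 + 4*s^2 + 33*s + 83)
That last expression is T(s); at s = 0 only the constant terms survive, so T(0) = -16/83.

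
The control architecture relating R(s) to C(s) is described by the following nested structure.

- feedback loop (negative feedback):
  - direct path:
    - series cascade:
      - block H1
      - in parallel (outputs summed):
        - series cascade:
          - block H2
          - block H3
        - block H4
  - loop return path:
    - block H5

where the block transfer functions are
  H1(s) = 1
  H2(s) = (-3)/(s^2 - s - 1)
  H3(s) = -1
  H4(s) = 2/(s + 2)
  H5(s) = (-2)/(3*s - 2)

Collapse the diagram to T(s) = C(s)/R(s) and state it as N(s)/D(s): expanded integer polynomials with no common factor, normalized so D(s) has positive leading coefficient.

(1) combine H2, H3 in series gives 3/(s^2 - s - 1)
(2) reduce the parallel group (H2*H3), H4 gives (2*s^2 + s + 4)/(s^3 + s^2 - 3*s - 2)
(3) multiply H1, ((H2*H3)+H4) (series) gives (2*s^2 + s + 4)/(s^3 + s^2 - 3*s - 2)
(4) feedback reduction of (H1*((H2*H3)+H4)), H5 - this is the overall T(s), already in the required normalized form

Final answer: (6*s^3 - s^2 + 10*s - 8)/(3*s^4 + s^3 - 15*s^2 - 2*s - 4)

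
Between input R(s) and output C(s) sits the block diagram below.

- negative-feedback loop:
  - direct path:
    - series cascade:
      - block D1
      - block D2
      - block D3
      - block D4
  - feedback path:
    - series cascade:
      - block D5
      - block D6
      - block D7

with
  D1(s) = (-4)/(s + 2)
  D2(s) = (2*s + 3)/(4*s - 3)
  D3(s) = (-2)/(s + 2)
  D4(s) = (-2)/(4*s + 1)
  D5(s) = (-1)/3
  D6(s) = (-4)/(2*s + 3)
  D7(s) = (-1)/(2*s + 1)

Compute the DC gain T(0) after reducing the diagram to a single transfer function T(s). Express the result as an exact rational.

Answer: -36/7

Working:
[1] cascade D1, D2, D3, D4, giving (-32*s - 48)/(16*s^4 + 56*s^3 + 29*s^2 - 44*s - 12)
[2] combine D5, D6, D7 in series, giving (-4)/(12*s^2 + 24*s + 9)
[3] reduce the feedback loop with forward (D1*D2*D3*D4) and return (D5*D6*D7), giving (-192*s^2 - 384*s - 144)/(96*s^5 + 384*s^4 + 342*s^3 - 177*s^2 - 204*s + 28)
The step-3 result is T(s). Setting s = 0: T(0) = -144/28 = -36/7.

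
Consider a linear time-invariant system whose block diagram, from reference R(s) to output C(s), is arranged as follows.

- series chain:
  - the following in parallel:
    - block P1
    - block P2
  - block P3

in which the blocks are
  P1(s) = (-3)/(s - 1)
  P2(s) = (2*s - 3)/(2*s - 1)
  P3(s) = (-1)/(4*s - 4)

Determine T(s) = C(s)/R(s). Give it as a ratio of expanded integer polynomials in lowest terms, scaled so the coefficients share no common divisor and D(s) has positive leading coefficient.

First reduce the diagram to T(s).

1. sum the parallel branches P1, P2 = (2*s^2 - 11*s + 6)/(2*s^2 - 3*s + 1)
2. combine (P1+P2), P3 in series - this is the overall T(s), already in the required normalized form

Answer: (-2*s^2 + 11*s - 6)/(8*s^3 - 20*s^2 + 16*s - 4)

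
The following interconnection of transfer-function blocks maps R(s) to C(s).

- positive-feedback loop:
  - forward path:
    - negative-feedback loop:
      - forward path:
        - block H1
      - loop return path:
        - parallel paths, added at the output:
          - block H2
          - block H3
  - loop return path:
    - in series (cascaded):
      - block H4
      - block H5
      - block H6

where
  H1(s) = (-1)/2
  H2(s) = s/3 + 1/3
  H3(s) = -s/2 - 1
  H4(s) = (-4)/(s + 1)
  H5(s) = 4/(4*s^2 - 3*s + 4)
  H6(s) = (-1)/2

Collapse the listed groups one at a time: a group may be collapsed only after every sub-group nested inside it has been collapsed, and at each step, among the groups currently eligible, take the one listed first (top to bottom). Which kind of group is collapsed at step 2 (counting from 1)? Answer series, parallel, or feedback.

The answer is feedback.

Reasoning:
(1) combine H2, H3 in parallel
(2) apply the feedback formula to H1, (H2+H3)
(3) cascade H4, H5, H6
(4) feedback reduction of [H1/(1+H1*(H2+H3))], (H4*H5*H6)
So the answer for step 2 is feedback.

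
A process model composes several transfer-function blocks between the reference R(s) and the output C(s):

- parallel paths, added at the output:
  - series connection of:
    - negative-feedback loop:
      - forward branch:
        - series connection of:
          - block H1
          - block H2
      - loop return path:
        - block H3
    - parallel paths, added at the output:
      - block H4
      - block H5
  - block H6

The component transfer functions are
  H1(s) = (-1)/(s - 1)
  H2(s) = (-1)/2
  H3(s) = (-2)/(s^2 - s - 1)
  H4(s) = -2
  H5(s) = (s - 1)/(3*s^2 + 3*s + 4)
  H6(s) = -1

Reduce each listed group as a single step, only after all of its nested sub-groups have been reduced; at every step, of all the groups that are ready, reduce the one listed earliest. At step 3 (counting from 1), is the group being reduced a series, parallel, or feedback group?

(1) series reduction of H1, H2
(2) collapse the loop ((H1*H2) forward, H3 return)
(3) add H4, H5 (parallel)
(4) reduce the series chain [(H1*H2)/(1+(H1*H2)*H3)], (H4+H5)
(5) parallel reduction of ([(H1*H2)/(1+(H1*H2)*H3)]*(H4+H5)), H6
At step 3 the group reduced is parallel.

Therefore the answer is parallel.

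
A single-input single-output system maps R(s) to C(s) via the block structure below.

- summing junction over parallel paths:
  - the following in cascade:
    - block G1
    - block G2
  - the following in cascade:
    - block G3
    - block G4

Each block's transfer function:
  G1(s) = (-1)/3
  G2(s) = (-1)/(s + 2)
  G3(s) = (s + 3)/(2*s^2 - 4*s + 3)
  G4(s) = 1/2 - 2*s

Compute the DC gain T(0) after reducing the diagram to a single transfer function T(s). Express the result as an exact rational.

First reduce the diagram to T(s).

[1] reduce the series chain G1, G2, giving 1/(3*s + 6)
[2] cascade G3, G4, giving (-4*s^2 - 11*s + 3)/(4*s^2 - 8*s + 6)
[3] combine (G1*G2), (G3*G4) in parallel, giving (-12*s^3 - 53*s^2 - 65*s + 24)/(12*s^3 - 30*s + 36)
The step-3 result is T(s). Setting s = 0: T(0) = 24/36 = 2/3.

Answer: 2/3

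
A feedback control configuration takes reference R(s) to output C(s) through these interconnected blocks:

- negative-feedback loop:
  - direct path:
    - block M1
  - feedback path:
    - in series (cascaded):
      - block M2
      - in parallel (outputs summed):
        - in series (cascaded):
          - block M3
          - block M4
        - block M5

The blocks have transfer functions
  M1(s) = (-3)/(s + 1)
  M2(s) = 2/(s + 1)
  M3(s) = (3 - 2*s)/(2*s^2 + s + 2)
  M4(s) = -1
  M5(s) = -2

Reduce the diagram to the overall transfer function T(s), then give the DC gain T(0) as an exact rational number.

Reducing step by step:

Step 1 - reduce the series chain M3, M4, giving (2*s - 3)/(2*s^2 + s + 2)
Step 2 - reduce the parallel group (M3*M4), M5, giving (-4*s^2 - 7)/(2*s^2 + s + 2)
Step 3 - cascade M2, ((M3*M4)+M5), giving (-8*s^2 - 14)/(2*s^3 + 3*s^2 + 3*s + 2)
Step 4 - collapse the loop (M1 forward, (M2*((M3*M4)+M5)) return), giving (-6*s^3 - 9*s^2 - 9*s - 6)/(2*s^4 + 5*s^3 + 30*s^2 + 5*s + 44)
That last expression is T(s); at s = 0 only the constant terms survive, so T(0) = -6/44 = -3/22.

Answer: -3/22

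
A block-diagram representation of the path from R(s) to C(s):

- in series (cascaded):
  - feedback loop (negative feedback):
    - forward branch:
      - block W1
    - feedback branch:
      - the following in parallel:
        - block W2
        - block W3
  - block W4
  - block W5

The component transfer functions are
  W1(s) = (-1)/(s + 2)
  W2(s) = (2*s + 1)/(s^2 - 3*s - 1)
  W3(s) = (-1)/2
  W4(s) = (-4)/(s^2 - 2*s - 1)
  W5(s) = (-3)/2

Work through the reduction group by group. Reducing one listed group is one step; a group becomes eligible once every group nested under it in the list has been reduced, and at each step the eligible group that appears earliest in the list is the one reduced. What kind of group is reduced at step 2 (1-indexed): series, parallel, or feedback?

1. sum the parallel branches W2, W3
2. collapse the loop (W1 forward, (W2+W3) return)
3. reduce the series chain [W1/(1+W1*(W2+W3))], W4, W5
Step 2: feedback.

Therefore the answer is feedback.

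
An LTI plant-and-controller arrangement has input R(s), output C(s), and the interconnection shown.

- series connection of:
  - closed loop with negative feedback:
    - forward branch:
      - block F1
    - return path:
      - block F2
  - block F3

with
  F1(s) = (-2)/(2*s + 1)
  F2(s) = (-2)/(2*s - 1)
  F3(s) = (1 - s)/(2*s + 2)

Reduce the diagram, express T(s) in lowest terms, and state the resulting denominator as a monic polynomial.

Step 1. collapse the loop (F1 forward, F2 return) gives (2 - 4*s)/(4*s^2 + 3)
Step 2. combine [F1/(1+F1*F2)], F3 in series gives (2*s^2 - 3*s + 1)/(4*s^3 + 4*s^2 + 3*s + 3)
The result of step 2 is T(s) in lowest terms. Its denominator has leading coefficient 4; dividing the denominator through by 4 makes it monic.

Hence the answer: s^3 + s^2 + 3*s/4 + 3/4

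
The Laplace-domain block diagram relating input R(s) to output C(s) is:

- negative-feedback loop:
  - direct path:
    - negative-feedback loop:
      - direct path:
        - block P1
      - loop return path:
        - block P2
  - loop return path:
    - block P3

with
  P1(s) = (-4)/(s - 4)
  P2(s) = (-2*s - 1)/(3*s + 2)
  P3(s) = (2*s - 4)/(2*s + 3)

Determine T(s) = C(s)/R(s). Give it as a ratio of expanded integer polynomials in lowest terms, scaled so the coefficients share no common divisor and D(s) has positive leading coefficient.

Reducing step by step:

Step 1: collapse the loop (P1 forward, P2 return) gives (-12*s - 8)/(3*s^2 - 2*s - 4)
Step 2: apply the feedback formula to [P1/(1+P1*P2)], P3, giving the overall T(s)

Answer: (-24*s^2 - 52*s - 24)/(6*s^3 - 19*s^2 + 18*s + 20)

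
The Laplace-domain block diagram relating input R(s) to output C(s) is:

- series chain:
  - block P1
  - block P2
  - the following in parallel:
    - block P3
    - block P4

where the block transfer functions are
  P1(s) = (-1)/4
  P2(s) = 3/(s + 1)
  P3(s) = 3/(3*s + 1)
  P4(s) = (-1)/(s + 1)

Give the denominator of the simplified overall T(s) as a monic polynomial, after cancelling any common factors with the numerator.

[1] combine P3, P4 in parallel; result 2/(3*s^2 + 4*s + 1)
[2] cascade P1, P2, (P3+P4); result (-3)/(6*s^3 + 14*s^2 + 10*s + 2)
No further cancellation is possible in the step-2 result, so that is T(s). Its denominator becomes monic after dividing by the leading coefficient 6.

Therefore the answer is s^3 + 7*s^2/3 + 5*s/3 + 1/3.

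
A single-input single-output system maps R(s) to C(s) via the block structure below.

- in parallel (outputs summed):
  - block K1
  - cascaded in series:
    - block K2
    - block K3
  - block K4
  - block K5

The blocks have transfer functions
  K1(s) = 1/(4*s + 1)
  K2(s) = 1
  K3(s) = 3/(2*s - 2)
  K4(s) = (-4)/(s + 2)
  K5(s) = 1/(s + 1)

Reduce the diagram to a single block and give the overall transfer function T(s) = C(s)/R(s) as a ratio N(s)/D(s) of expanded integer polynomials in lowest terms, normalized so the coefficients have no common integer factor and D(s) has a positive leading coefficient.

First reduce the diagram to T(s).

Step 1. multiply K2, K3 (series); result 3/(2*s - 2)
Step 2. add K1, (K2*K3), K4, K5 (parallel), giving the overall T(s)

Answer: (-10*s^3 + 45*s^2 + 49*s + 6)/(8*s^4 + 18*s^3 - 4*s^2 - 18*s - 4)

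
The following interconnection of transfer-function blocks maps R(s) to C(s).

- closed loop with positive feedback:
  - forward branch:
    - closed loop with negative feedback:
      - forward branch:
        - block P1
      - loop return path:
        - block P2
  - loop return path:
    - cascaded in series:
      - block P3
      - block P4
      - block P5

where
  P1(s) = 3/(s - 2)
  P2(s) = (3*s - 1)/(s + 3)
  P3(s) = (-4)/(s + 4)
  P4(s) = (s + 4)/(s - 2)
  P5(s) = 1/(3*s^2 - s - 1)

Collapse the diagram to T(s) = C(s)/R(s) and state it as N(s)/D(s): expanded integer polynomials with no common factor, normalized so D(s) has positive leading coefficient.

Step 1. reduce the feedback loop with forward P1 and return P2 -> (3*s + 9)/(s^2 + 10*s - 9)
Step 2. series reduction of P3, P4, P5 -> (-4)/(3*s^3 - 7*s^2 + s + 2)
Step 3. apply the feedback formula to [P1/(1+P1*P2)], (P3*P4*P5), giving the overall T(s)

Final answer: (9*s^4 + 6*s^3 - 60*s^2 + 15*s + 18)/(3*s^5 + 23*s^4 - 96*s^3 + 75*s^2 + 23*s + 18)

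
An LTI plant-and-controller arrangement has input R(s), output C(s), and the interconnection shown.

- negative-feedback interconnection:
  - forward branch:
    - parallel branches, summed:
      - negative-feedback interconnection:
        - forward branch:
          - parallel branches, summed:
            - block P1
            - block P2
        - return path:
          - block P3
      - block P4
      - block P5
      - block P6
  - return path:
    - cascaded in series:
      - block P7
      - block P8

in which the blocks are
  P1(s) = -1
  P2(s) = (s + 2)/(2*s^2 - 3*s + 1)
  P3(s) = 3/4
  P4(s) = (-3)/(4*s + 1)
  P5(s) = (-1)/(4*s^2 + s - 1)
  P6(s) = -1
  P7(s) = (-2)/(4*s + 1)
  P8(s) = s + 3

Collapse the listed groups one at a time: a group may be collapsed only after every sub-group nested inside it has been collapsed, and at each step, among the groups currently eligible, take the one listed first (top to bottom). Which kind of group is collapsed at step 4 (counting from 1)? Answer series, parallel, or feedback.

Step 1. reduce the parallel group P1, P2
Step 2. close the feedback loop around (P1+P2), P3
Step 3. reduce the parallel group [(P1+P2)/(1+(P1+P2)*P3)], P4, P5, P6
Step 4. reduce the series chain P7, P8
Step 5. collapse the loop (([(P1+P2)/(1+(P1+P2)*P3)]+P4+P5+P6) forward, (P7*P8) return)
Step 4: series.

Therefore the answer is series.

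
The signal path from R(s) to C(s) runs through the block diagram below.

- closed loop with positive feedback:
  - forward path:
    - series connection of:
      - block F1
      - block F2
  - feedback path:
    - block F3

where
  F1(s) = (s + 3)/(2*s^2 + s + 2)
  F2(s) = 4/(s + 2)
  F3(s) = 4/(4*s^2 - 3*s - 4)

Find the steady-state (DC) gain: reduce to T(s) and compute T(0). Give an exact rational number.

First reduce the diagram to T(s).

1. series reduction of F1, F2 = (4*s + 12)/(2*s^3 + 5*s^2 + 4*s + 4)
2. apply the feedback formula to (F1*F2), F3 = (16*s^3 + 36*s^2 - 52*s - 48)/(8*s^5 + 14*s^4 - 7*s^3 - 16*s^2 - 44*s - 64)
Step 2 gives the overall T(s). Then T(0) = -48/(-64) = 3/4.

Answer: 3/4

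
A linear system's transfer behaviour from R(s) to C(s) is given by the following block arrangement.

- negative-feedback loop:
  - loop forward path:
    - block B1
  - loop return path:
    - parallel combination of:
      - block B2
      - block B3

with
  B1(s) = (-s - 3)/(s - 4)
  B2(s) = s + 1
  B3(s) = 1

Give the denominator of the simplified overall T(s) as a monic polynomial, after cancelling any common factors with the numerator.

1. parallel reduction of B2, B3 gives s + 2
2. collapse the loop (B1 forward, (B2+B3) return) gives (s + 3)/(s^2 + 4*s + 10)
T(s) is the step-2 result (common factors already cancelled). Leading coefficient of the denominator: 1, so no rescaling is needed.

Hence the answer: s^2 + 4*s + 10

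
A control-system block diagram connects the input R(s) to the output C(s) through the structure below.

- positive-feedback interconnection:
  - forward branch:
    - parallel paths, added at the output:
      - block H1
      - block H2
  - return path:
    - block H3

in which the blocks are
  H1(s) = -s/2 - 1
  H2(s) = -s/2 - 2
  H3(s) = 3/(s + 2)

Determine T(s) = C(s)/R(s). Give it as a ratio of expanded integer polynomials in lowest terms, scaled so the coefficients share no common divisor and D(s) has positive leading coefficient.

[1] parallel reduction of H1, H2 gives -s - 3
[2] apply the feedback formula to (H1+H2), H3: this yields T(s), and no further normalization is needed

Hence the answer: (-s^2 - 5*s - 6)/(4*s + 11)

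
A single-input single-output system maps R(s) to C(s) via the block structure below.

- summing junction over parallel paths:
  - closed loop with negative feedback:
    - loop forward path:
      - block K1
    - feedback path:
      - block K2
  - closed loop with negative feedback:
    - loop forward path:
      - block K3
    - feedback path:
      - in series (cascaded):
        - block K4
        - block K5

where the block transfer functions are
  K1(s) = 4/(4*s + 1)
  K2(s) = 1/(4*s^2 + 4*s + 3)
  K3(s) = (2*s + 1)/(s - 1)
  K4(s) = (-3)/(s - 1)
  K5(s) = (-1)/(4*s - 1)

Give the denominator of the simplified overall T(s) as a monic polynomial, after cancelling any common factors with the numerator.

(1) reduce the feedback loop with forward K1 and return K2: (16*s^2 + 16*s + 12)/(16*s^3 + 20*s^2 + 16*s + 7)
(2) multiply K4, K5 (series): 3/(4*s^2 - 5*s + 1)
(3) apply the feedback formula to K3, (K4*K5): (8*s^3 - 6*s^2 - 3*s + 1)/(4*s^3 - 9*s^2 + 12*s + 2)
(4) sum the parallel branches [K1/(1+K1*K2)], [K3/(1+K3*(K4*K5))]: (128*s^6 + 128*s^5 - 120*s^4 + 12*s^3 + 46*s^2 + 171*s + 31)/(64*s^6 - 64*s^5 + 76*s^4 + 156*s^3 + 169*s^2 + 116*s + 14)
The result of step 4 is T(s) in lowest terms. Its denominator has leading coefficient 64; dividing the denominator through by 64 makes it monic.

Answer: s^6 - s^5 + 19*s^4/16 + 39*s^3/16 + 169*s^2/64 + 29*s/16 + 7/32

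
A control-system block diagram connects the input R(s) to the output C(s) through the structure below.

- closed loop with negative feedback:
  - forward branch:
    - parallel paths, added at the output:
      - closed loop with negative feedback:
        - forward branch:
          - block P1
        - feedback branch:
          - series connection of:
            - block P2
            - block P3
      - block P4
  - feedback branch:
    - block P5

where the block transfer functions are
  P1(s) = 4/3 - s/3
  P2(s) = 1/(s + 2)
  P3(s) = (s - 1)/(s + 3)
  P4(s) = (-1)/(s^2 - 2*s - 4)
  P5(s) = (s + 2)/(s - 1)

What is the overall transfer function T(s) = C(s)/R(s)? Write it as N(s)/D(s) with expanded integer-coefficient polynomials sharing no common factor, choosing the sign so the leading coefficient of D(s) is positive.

The answer is (s^6 - 2*s^5 - 19*s^4 + 22*s^3 + 122*s^2 - 14*s - 110)/(s^6 - s^5 - 36*s^4 + 12*s^3 + 202*s^2 + 306*s + 164).

Reasoning:
(1) cascade P2, P3: (s - 1)/(s^2 + 5*s + 6)
(2) reduce the feedback loop with forward P1 and return (P2*P3): (-s^3 - s^2 + 14*s + 24)/(2*s^2 + 20*s + 14)
(3) reduce the parallel group [P1/(1+P1*(P2*P3))], P4: (-s^5 + s^4 + 20*s^3 - 2*s^2 - 124*s - 110)/(2*s^4 + 16*s^3 - 34*s^2 - 108*s - 56)
(4) reduce the feedback loop with forward ([P1/(1+P1*(P2*P3))]+P4) and return P5, which is the overall transfer function T(s) = C(s)/R(s) in lowest terms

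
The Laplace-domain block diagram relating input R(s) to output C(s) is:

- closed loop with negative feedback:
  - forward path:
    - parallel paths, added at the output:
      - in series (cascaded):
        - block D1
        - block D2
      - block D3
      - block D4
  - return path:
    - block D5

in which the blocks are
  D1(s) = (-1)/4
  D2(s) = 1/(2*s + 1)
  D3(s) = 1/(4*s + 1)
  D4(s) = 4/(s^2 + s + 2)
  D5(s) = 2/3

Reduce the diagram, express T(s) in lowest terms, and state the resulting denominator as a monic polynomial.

The answer is s^4 + 11*s^3/6 + 91*s^2/16 + 185*s/48 + 17/24.

Reasoning:
1. multiply D1, D2 (series), giving (-1)/(8*s + 4)
2. reduce the parallel group (D1*D2), D3, D4, giving (4*s^3 + 135*s^2 + 107*s + 22)/(32*s^4 + 56*s^3 + 92*s^2 + 52*s + 8)
3. close the feedback loop around ((D1*D2)+D3+D4), D5, giving (12*s^3 + 405*s^2 + 321*s + 66)/(96*s^4 + 176*s^3 + 546*s^2 + 370*s + 68)
That last expression is T(s), already simplified. Scaling its denominator by 1/96 (the reciprocal of the leading coefficient) yields the monic denominator.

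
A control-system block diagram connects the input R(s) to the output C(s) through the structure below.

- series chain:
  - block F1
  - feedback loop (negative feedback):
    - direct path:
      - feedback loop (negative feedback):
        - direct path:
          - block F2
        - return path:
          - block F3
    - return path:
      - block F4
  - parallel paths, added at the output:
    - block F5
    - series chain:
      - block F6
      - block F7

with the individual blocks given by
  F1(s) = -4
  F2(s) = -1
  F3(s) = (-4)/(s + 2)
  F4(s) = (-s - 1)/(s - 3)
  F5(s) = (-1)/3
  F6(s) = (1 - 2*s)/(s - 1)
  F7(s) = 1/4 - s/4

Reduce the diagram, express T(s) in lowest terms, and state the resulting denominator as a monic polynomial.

Answer: s^2 + 3*s - 8

Working:
Step 1: apply the feedback formula to F2, F3: (-s - 2)/(s + 6)
Step 2: apply the feedback formula to [F2/(1+F2*F3)], F4: (-s^2 + s + 6)/(2*s^2 + 6*s - 16)
Step 3: cascade F6, F7: s/2 - 1/4
Step 4: parallel reduction of F5, (F6*F7): s/2 - 7/12
Step 5: series reduction of F1, [[F2/(1+F2*F3)]/(1+[F2/(1+F2*F3)]*F4)], (F5+(F6*F7)): (6*s^3 - 13*s^2 - 29*s + 42)/(6*s^2 + 18*s - 48)
The result of step 5 is T(s) in lowest terms. Its denominator has leading coefficient 6; dividing the denominator through by 6 makes it monic.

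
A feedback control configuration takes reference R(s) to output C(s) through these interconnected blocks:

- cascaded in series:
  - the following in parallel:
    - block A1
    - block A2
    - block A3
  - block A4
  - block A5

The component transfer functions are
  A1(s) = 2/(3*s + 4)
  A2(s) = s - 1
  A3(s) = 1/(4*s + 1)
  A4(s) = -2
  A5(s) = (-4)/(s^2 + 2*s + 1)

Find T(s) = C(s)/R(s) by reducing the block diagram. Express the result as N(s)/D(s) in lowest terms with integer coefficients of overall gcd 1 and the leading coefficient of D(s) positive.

Reducing step by step:

[1] reduce the parallel group A1, A2, A3; result (12*s^3 + 7*s^2 - 4*s + 2)/(12*s^2 + 19*s + 4)
[2] multiply (A1+A2+A3), A4, A5 (series), which is the overall transfer function T(s) = C(s)/R(s) in lowest terms

Answer: (96*s^3 + 56*s^2 - 32*s + 16)/(12*s^4 + 43*s^3 + 54*s^2 + 27*s + 4)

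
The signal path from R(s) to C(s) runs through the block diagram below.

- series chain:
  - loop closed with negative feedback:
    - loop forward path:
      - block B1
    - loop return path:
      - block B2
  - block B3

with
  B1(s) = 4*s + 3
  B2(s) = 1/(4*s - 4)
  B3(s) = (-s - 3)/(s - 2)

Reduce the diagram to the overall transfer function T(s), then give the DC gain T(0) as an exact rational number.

[1] close the feedback loop around B1, B2, giving (16*s^2 - 4*s - 12)/(8*s - 1)
[2] reduce the series chain [B1/(1+B1*B2)], B3, giving (-16*s^3 - 44*s^2 + 24*s + 36)/(8*s^2 - 17*s + 2)
Evaluating the step-2 result (the overall T(s)) at s = 0 gives T(0) = 36/2 = 18.

Final answer: 18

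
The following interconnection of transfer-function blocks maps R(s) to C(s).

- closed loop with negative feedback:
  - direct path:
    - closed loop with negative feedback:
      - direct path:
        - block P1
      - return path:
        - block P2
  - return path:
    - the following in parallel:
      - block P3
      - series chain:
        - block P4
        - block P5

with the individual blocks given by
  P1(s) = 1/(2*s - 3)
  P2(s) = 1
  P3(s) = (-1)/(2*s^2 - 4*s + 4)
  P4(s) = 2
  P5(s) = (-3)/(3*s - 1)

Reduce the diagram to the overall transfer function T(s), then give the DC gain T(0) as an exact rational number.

Answer: 4/15

Working:
Step 1. feedback reduction of P1, P2: 1/(2*s - 2)
Step 2. multiply P4, P5 (series): (-6)/(3*s - 1)
Step 3. combine P3, (P4*P5) in parallel: (-12*s^2 + 21*s - 23)/(6*s^3 - 14*s^2 + 16*s - 4)
Step 4. apply the feedback formula to [P1/(1+P1*P2)], (P3+(P4*P5)): (6*s^3 - 14*s^2 + 16*s - 4)/(12*s^4 - 40*s^3 + 48*s^2 - 19*s - 15)
DC gain: substitute s = 0 into T(s) from step 4: T(0) = -4/(-15) = 4/15.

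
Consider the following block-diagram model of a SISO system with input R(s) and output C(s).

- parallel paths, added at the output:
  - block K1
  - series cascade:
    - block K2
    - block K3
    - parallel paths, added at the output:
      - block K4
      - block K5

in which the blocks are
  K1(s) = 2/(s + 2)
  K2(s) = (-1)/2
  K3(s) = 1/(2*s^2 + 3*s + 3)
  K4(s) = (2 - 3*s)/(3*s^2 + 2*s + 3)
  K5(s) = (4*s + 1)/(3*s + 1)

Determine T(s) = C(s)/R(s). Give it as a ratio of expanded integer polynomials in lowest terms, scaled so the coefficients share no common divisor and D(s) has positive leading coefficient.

Reducing step by step:

Step 1: reduce the parallel group K4, K5 = (12*s^3 + 2*s^2 + 17*s + 5)/(9*s^3 + 9*s^2 + 11*s + 3)
Step 2: combine K2, K3, (K4+K5) in series = (-12*s^3 - 2*s^2 - 17*s - 5)/(36*s^5 + 90*s^4 + 152*s^3 + 132*s^2 + 84*s + 18)
Step 3: parallel reduction of K1, (K2*K3*(K4+K5)), giving the overall T(s)

Answer: (72*s^5 + 168*s^4 + 278*s^3 + 243*s^2 + 129*s + 26)/(36*s^6 + 162*s^5 + 332*s^4 + 436*s^3 + 348*s^2 + 186*s + 36)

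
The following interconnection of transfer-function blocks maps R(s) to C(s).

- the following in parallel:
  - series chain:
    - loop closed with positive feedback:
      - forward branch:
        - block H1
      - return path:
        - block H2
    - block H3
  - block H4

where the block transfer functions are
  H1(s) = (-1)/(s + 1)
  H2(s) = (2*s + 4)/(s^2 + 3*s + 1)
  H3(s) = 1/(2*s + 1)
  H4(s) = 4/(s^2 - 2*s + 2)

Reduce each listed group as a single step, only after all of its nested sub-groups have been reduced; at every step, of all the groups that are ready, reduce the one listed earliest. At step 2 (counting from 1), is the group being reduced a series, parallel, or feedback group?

1. apply the feedback formula to H1, H2
2. reduce the series chain [H1/(1-H1*H2)], H3
3. parallel reduction of ([H1/(1-H1*H2)]*H3), H4
So the answer for step 2 is series.

Hence the answer: series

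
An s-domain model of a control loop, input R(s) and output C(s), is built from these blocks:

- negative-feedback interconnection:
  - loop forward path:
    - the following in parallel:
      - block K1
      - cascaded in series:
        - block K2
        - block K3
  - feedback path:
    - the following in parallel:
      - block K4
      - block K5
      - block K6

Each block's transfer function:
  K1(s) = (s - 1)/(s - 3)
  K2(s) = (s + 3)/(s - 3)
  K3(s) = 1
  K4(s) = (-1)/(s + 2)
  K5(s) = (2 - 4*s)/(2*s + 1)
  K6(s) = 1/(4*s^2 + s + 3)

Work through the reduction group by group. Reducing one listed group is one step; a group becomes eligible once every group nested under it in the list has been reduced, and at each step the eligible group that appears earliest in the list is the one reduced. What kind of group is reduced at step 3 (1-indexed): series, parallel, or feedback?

1. combine K2, K3 in series
2. reduce the parallel group K1, (K2*K3)
3. combine K4, K5, K6 in parallel
4. collapse the loop ((K1+(K2*K3)) forward, (K4+K5+K6) return)
Step 3: parallel.

Therefore the answer is parallel.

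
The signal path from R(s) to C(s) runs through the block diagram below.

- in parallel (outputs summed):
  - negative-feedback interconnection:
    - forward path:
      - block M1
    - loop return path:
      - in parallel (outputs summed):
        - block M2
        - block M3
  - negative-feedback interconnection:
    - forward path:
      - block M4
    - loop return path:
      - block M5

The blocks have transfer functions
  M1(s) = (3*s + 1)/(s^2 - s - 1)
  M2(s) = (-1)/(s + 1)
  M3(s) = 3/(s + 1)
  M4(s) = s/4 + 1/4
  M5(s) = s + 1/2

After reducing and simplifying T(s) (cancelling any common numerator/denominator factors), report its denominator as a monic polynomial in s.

The answer is s^5 + 3*s^4/2 + 17*s^3/2 + 7*s^2 + 39*s/2 + 9/2.

Reasoning:
Step 1 - combine M2, M3 in parallel gives 2/(s + 1)
Step 2 - close the feedback loop around M1, (M2+M3) gives (3*s^2 + 4*s + 1)/(s^3 + 4*s + 1)
Step 3 - feedback reduction of M4, M5 gives (2*s + 2)/(2*s^2 + 3*s + 9)
Step 4 - parallel reduction of [M1/(1+M1*(M2+M3))], [M4/(1+M4*M5)] gives (8*s^4 + 19*s^3 + 49*s^2 + 49*s + 11)/(2*s^5 + 3*s^4 + 17*s^3 + 14*s^2 + 39*s + 9)
Step 4 gives the fully reduced T(s), with no common factor left to cancel. The denominator's leading coefficient is 2, so divide each of its coefficients by 2 to get the monic form.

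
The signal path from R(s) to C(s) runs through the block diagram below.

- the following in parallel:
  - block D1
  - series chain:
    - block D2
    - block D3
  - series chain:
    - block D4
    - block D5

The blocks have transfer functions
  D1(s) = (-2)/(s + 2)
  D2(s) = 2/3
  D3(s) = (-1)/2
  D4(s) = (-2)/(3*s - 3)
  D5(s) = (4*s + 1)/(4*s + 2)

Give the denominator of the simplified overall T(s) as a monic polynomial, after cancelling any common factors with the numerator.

First reduce the diagram to T(s).

Step 1. reduce the series chain D2, D3 gives (-1)/3
Step 2. multiply D4, D5 (series) gives (-4*s - 1)/(6*s^2 - 3*s - 3)
Step 3. add D1, (D2*D3), (D4*D5) (parallel) gives (-2*s^3 - 19*s^2 + 6)/(6*s^3 + 9*s^2 - 9*s - 6)
The result of step 3 is T(s) in lowest terms. Its denominator has leading coefficient 6; dividing the denominator through by 6 makes it monic.

Answer: s^3 + 3*s^2/2 - 3*s/2 - 1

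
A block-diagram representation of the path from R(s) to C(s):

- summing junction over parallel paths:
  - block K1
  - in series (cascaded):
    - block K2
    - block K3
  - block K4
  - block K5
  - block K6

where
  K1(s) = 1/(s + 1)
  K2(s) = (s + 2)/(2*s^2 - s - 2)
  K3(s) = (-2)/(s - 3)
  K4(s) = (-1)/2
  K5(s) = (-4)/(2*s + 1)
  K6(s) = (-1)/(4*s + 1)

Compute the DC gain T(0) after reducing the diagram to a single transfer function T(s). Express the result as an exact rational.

Step 1. combine K2, K3 in series, giving (-2*s - 4)/(2*s^3 - 7*s^2 + s + 6)
Step 2. parallel reduction of K1, (K2*K3), K4, K5, K6, giving (-16*s^6 - 12*s^5 + 116*s^4 + 67*s^3 - 322*s^2 - 315*s - 62)/(32*s^6 - 56*s^5 - 152*s^4 + 30*s^3 + 168*s^2 + 86*s + 12)
Step 2 gives the overall T(s). Then T(0) = -62/12 = -31/6.

Hence the answer: -31/6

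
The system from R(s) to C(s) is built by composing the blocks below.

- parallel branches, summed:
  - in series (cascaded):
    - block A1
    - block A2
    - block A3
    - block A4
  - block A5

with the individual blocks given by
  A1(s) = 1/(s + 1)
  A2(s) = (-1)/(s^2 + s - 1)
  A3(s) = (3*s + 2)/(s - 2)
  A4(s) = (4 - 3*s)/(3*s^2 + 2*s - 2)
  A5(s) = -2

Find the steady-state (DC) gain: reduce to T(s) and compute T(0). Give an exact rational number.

Reducing step by step:

1. multiply A1, A2, A3, A4 (series) gives (9*s^2 - 6*s - 8)/(3*s^6 + 2*s^5 - 14*s^4 - 11*s^3 + 12*s^2 + 6*s - 4)
2. parallel reduction of (A1*A2*A3*A4), A5 gives (-6*s^6 - 4*s^5 + 28*s^4 + 22*s^3 - 15*s^2 - 18*s)/(3*s^6 + 2*s^5 - 14*s^4 - 11*s^3 + 12*s^2 + 6*s - 4)
Step 2 gives the overall T(s). Then T(0) = 0/(-4) = 0.

Answer: 0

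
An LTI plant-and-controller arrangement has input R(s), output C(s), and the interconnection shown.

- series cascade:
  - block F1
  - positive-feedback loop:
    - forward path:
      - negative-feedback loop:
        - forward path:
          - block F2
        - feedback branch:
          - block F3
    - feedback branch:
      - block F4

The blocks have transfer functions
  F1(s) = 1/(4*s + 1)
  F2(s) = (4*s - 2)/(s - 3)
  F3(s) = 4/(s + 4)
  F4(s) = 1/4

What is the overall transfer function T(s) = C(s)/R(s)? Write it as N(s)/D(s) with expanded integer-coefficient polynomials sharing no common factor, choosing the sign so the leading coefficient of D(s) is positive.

Reducing step by step:

Step 1. close the feedback loop around F2, F3 = (4*s^2 + 14*s - 8)/(s^2 + 17*s - 20)
Step 2. reduce the feedback loop with forward [F2/(1+F2*F3)] and return F4 = (8*s^2 + 28*s - 16)/(27*s - 36)
Step 3. series reduction of F1, [[F2/(1+F2*F3)]/(1-[F2/(1+F2*F3)]*F4)], giving the overall T(s)

Answer: (8*s^2 + 28*s - 16)/(108*s^2 - 117*s - 36)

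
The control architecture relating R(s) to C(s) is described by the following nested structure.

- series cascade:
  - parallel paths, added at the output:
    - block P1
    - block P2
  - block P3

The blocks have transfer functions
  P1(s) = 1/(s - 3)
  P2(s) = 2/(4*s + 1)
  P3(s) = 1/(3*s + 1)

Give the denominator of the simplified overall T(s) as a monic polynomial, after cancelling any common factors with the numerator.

Step 1 - combine P1, P2 in parallel: (6*s - 5)/(4*s^2 - 11*s - 3)
Step 2 - reduce the series chain (P1+P2), P3: (6*s - 5)/(12*s^3 - 29*s^2 - 20*s - 3)
That last expression is T(s), already simplified. Scaling its denominator by 1/12 (the reciprocal of the leading coefficient) yields the monic denominator.

Hence the answer: s^3 - 29*s^2/12 - 5*s/3 - 1/4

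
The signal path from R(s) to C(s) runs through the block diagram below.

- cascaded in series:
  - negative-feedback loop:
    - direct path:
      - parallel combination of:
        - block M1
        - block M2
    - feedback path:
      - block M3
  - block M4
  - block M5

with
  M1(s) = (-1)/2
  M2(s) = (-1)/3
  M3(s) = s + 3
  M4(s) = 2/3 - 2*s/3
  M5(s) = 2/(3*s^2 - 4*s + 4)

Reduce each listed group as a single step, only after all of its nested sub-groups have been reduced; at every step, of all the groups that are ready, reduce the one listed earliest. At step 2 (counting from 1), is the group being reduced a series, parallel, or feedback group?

Step 1: sum the parallel branches M1, M2
Step 2: apply the feedback formula to (M1+M2), M3
Step 3: combine [(M1+M2)/(1+(M1+M2)*M3)], M4, M5 in series
Step 2 collapses a feedback group.

Answer: feedback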